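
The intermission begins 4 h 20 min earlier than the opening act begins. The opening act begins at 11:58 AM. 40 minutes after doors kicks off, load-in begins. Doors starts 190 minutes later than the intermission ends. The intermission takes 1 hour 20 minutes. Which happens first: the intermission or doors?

The intermission starts at 11:58 AM − 260 min = 7:38 AM.
The intermission ends at 7:38 AM + 80 min = 8:58 AM.
Doors starts at 8:58 AM + 190 min = 12:08 PM.
The intermission starts at 7:38 AM and doors starts at 12:08 PM, so the intermission is first.

the intermission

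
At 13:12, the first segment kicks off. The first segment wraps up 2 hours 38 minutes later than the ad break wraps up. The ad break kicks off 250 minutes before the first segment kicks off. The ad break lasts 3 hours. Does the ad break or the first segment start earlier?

the ad break

The ad break starts at 13:12 − 250 min = 09:02.
The ad break starts at 09:02 and the first segment starts at 13:12, so the ad break is first.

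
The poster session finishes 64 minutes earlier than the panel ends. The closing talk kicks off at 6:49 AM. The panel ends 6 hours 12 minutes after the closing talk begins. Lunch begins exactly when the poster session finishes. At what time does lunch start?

11:57 AM

The panel ends at 6:49 AM + 372 min = 1:01 PM.
The poster session ends at 1:01 PM − 64 min = 11:57 AM.
So lunch starts at 11:57 AM.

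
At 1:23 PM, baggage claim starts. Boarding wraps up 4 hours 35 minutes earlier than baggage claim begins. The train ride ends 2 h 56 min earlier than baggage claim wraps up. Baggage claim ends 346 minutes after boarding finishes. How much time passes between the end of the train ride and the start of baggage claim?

Boarding ends at 1:23 PM − 275 min = 8:48 AM.
Baggage claim ends at 8:48 AM + 346 min = 2:34 PM.
The train ride ends at 2:34 PM − 176 min = 11:38 AM.
From 11:38 AM to 1:23 PM is 1 h 45 min.

1 h 45 min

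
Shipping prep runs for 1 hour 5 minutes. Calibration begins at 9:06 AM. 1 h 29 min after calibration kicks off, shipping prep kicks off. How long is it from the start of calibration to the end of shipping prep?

154 minutes

Shipping prep starts at 9:06 AM + 89 min = 10:35 AM.
Shipping prep ends at 10:35 AM + 65 min = 11:40 AM.
From 9:06 AM to 11:40 AM is 154 minutes.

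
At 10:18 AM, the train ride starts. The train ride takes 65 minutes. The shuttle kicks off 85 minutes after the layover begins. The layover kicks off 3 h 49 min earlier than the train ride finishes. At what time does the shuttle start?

The train ride ends at 10:18 AM + 65 min = 11:23 AM.
The layover starts at 11:23 AM − 229 min = 7:34 AM.
The shuttle starts at 7:34 AM + 85 min = 8:59 AM.

8:59 AM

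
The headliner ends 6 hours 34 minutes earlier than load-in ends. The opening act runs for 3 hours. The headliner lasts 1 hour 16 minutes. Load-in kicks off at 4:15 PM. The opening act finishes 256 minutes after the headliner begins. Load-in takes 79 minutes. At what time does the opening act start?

Load-in ends at 4:15 PM + 79 min = 5:34 PM.
The headliner ends at 5:34 PM − 394 min = 11:00 AM.
The headliner starts at 11:00 AM − 76 min = 9:44 AM.
The opening act ends at 9:44 AM + 256 min = 2:00 PM.
The opening act starts at 2:00 PM − 180 min = 11:00 AM.

11:00 AM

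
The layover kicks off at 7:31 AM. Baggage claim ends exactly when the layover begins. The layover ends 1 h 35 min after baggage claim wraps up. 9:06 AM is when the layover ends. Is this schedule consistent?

Yes

Baggage claim ends at 7:31 AM.
The layover ends at 7:31 AM + 95 min = 9:06 AM.
That matches the stated 9:06 AM, so the schedule is consistent.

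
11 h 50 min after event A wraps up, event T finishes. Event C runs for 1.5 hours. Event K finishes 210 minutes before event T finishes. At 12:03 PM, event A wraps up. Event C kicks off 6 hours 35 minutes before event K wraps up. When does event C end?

3:18 PM

Event T ends at 12:03 PM + 710 min = 11:53 PM.
Event K ends at 11:53 PM − 210 min = 8:23 PM.
Event C starts at 8:23 PM − 395 min = 1:48 PM.
Event C ends at 1:48 PM + 90 min = 3:18 PM.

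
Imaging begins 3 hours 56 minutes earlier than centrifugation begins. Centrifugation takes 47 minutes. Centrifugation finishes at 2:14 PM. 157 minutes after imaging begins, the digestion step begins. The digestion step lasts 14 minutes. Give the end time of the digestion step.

12:22 PM

Centrifugation starts at 2:14 PM − 47 min = 1:27 PM.
Imaging starts at 1:27 PM − 236 min = 9:31 AM.
The digestion step starts at 9:31 AM + 157 min = 12:08 PM.
The digestion step ends at 12:08 PM + 14 min = 12:22 PM.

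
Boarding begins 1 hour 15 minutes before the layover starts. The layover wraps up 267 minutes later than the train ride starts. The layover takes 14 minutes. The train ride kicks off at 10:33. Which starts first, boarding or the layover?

boarding

The layover ends at 10:33 + 267 min = 15:00.
The layover starts at 15:00 − 14 min = 14:46.
Boarding starts at 14:46 − 75 min = 13:31.
Boarding starts at 13:31 and the layover starts at 14:46, so boarding is first.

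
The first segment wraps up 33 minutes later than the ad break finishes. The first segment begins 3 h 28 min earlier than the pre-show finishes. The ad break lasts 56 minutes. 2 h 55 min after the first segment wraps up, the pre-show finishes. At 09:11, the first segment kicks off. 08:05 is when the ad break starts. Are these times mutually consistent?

No

The ad break ends at 08:05 + 56 min = 09:01.
The first segment ends at 09:01 + 33 min = 09:34.
The pre-show ends at 09:34 + 175 min = 12:29.
The first segment starts at 12:29 − 208 min = 09:01.
But the first segment is also said to start at 09:11 — a 10-minute conflict.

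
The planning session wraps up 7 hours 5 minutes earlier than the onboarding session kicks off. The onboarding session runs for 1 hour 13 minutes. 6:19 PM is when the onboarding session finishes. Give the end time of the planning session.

10:01 AM

The onboarding session starts at 6:19 PM − 73 min = 5:06 PM.
The planning session ends at 5:06 PM − 425 min = 10:01 AM.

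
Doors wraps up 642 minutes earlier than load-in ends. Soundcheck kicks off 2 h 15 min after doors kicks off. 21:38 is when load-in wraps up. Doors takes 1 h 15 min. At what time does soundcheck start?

11:56

Doors ends at 21:38 − 642 min = 10:56.
Doors starts at 10:56 − 75 min = 09:41.
Soundcheck starts at 09:41 + 135 min = 11:56.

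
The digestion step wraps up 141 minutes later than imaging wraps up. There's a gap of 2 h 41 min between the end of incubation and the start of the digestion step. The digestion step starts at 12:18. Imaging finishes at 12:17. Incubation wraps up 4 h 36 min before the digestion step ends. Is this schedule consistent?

The digestion step ends at 12:17 + 141 min = 14:38.
Incubation ends at 14:38 − 276 min = 10:02.
The digestion step starts at 10:02 + 161 min = 12:43.
But the digestion step is also said to start at 12:18 — a 25-minute conflict.

No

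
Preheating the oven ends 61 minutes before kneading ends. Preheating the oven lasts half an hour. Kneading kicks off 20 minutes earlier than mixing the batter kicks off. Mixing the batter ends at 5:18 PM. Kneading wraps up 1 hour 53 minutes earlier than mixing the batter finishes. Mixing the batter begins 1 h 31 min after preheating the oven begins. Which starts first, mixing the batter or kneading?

kneading

Kneading ends at 5:18 PM − 113 min = 3:25 PM.
Preheating the oven ends at 3:25 PM − 61 min = 2:24 PM.
Preheating the oven starts at 2:24 PM − 30 min = 1:54 PM.
Mixing the batter starts at 1:54 PM + 91 min = 3:25 PM.
Kneading starts at 3:25 PM − 20 min = 3:05 PM.
Mixing the batter starts at 3:25 PM and kneading starts at 3:05 PM, so kneading is first.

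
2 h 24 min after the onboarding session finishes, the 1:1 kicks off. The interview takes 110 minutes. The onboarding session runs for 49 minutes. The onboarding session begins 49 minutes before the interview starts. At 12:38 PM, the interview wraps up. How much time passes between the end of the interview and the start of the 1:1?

The interview starts at 12:38 PM − 110 min = 10:48 AM.
The onboarding session starts at 10:48 AM − 49 min = 9:59 AM.
The onboarding session ends at 9:59 AM + 49 min = 10:48 AM.
The 1:1 starts at 10:48 AM + 144 min = 1:12 PM.
From 12:38 PM to 1:12 PM is 34 minutes.

34 minutes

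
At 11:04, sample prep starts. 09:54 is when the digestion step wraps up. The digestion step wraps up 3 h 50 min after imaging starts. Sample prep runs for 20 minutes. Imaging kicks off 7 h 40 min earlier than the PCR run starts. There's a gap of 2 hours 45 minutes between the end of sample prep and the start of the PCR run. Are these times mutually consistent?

No

Sample prep ends at 11:04 + 20 min = 11:24.
The PCR run starts at 11:24 + 165 min = 14:09.
Imaging starts at 14:09 − 460 min = 06:29.
The digestion step ends at 06:29 + 230 min = 10:19.
But the digestion step is also said to end at 09:54 — a 25-minute conflict.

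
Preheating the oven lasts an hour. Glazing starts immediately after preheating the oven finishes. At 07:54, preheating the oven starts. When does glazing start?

08:54

Preheating the oven ends at 07:54 + 60 min = 08:54.
So glazing starts at 08:54.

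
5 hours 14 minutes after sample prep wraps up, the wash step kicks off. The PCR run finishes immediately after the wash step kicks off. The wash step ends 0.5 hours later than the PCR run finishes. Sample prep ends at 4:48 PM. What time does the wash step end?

10:32 PM

The wash step starts at 4:48 PM + 314 min = 10:02 PM.
So the PCR run ends at 10:02 PM.
The wash step ends at 10:02 PM + 30 min = 10:32 PM.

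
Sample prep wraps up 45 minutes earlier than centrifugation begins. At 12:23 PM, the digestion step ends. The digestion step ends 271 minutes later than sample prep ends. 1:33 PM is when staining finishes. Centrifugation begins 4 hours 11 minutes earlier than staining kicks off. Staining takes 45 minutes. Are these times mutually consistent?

Staining starts at 1:33 PM − 45 min = 12:48 PM.
Centrifugation starts at 12:48 PM − 251 min = 8:37 AM.
Sample prep ends at 8:37 AM − 45 min = 7:52 AM.
The digestion step ends at 7:52 AM + 271 min = 12:23 PM.
That matches the stated 12:23 PM, so the schedule is consistent.

Yes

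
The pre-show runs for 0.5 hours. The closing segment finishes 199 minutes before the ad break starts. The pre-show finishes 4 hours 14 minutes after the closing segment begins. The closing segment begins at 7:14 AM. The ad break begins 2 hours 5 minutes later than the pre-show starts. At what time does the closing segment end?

The pre-show ends at 7:14 AM + 254 min = 11:28 AM.
The pre-show starts at 11:28 AM − 30 min = 10:58 AM.
The ad break starts at 10:58 AM + 125 min = 1:03 PM.
The closing segment ends at 1:03 PM − 199 min = 9:44 AM.

9:44 AM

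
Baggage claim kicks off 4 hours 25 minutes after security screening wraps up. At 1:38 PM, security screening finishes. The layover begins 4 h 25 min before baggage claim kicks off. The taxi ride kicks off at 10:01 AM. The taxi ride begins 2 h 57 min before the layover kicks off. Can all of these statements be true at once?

Baggage claim starts at 1:38 PM + 265 min = 6:03 PM.
The layover starts at 6:03 PM − 265 min = 1:38 PM.
The taxi ride starts at 1:38 PM − 177 min = 10:41 AM.
But the taxi ride is also said to start at 10:01 AM — a 40-minute conflict.

No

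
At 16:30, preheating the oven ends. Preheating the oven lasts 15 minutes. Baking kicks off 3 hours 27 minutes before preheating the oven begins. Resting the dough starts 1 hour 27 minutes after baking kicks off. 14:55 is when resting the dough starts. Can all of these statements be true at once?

Preheating the oven starts at 16:30 − 15 min = 16:15.
Baking starts at 16:15 − 207 min = 12:48.
Resting the dough starts at 12:48 + 87 min = 14:15.
But resting the dough is also said to start at 14:55 — a 40-minute conflict.

No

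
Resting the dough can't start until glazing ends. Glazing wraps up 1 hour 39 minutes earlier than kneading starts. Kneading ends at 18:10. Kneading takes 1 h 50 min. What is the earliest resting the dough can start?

Kneading starts at 18:10 − 110 min = 16:20.
Glazing ends at 16:20 − 99 min = 14:41.
Resting the dough is bounded by glazing, so the earliest it can start is 14:41.

14:41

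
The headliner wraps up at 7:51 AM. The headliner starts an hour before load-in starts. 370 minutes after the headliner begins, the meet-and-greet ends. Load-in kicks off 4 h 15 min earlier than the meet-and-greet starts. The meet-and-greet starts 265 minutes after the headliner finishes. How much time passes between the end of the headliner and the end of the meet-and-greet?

5 h 20 min

The meet-and-greet starts at 7:51 AM + 265 min = 12:16 PM.
Load-in starts at 12:16 PM − 255 min = 8:01 AM.
The headliner starts at 8:01 AM − 60 min = 7:01 AM.
The meet-and-greet ends at 7:01 AM + 370 min = 1:11 PM.
From 7:51 AM to 1:11 PM is 5 h 20 min.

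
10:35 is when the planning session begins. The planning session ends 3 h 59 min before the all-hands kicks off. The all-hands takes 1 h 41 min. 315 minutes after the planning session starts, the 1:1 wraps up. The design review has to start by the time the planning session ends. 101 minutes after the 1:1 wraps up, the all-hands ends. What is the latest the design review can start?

The 1:1 ends at 10:35 + 315 min = 15:50.
The all-hands ends at 15:50 + 101 min = 17:31.
The all-hands starts at 17:31 − 101 min = 15:50.
The planning session ends at 15:50 − 239 min = 11:51.
The design review is bounded by the planning session, so the latest it can start is 11:51.

11:51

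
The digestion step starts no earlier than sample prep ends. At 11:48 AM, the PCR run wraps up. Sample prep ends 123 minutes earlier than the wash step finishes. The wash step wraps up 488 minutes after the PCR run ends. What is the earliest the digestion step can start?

The wash step ends at 11:48 AM + 488 min = 7:56 PM.
Sample prep ends at 7:56 PM − 123 min = 5:53 PM.
The digestion step is bounded by sample prep, so the earliest it can start is 5:53 PM.

5:53 PM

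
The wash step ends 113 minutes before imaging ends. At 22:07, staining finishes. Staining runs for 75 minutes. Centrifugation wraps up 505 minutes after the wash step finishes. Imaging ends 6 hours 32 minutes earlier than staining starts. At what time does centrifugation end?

20:52

Staining starts at 22:07 − 75 min = 20:52.
Imaging ends at 20:52 − 392 min = 14:20.
The wash step ends at 14:20 − 113 min = 12:27.
Centrifugation ends at 12:27 + 505 min = 20:52.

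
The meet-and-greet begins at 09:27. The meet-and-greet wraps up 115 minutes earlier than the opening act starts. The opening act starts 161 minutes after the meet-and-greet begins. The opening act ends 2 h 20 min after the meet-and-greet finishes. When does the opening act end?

12:33

The opening act starts at 09:27 + 161 min = 12:08.
The meet-and-greet ends at 12:08 − 115 min = 10:13.
The opening act ends at 10:13 + 140 min = 12:33.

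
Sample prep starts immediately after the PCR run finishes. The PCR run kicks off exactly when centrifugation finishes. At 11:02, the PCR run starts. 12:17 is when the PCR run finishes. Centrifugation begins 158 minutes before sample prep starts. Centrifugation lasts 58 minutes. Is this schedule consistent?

Sample prep starts at 12:17.
Centrifugation starts at 12:17 − 158 min = 09:39.
Centrifugation ends at 09:39 + 58 min = 10:37.
So the PCR run starts at 10:37.
But the PCR run is also said to start at 11:02 — a 25-minute conflict.

No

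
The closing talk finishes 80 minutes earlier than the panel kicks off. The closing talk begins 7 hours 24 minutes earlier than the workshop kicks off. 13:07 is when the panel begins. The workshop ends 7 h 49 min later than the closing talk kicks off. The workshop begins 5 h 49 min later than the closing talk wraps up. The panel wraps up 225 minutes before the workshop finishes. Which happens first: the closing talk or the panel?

the closing talk

The closing talk ends at 13:07 − 80 min = 11:47.
The workshop starts at 11:47 + 349 min = 17:36.
The closing talk starts at 17:36 − 444 min = 10:12.
The closing talk starts at 10:12 and the panel starts at 13:07, so the closing talk is first.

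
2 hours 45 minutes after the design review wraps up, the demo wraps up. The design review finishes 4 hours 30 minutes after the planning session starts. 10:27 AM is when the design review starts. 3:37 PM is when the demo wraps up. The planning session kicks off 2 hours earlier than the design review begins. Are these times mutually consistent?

No

The planning session starts at 10:27 AM − 120 min = 8:27 AM.
The design review ends at 8:27 AM + 270 min = 12:57 PM.
The demo ends at 12:57 PM + 165 min = 3:42 PM.
But the demo is also said to end at 3:37 PM — a 5-minute conflict.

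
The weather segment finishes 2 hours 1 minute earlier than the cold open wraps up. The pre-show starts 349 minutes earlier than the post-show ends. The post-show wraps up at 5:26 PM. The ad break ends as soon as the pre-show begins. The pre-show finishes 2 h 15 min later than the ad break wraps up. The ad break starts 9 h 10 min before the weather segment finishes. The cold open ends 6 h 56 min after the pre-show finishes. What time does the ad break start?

The pre-show starts at 5:26 PM − 349 min = 11:37 AM.
So the ad break ends at 11:37 AM.
The pre-show ends at 11:37 AM + 135 min = 1:52 PM.
The cold open ends at 1:52 PM + 416 min = 8:48 PM.
The weather segment ends at 8:48 PM − 121 min = 6:47 PM.
The ad break starts at 6:47 PM − 550 min = 9:37 AM.

9:37 AM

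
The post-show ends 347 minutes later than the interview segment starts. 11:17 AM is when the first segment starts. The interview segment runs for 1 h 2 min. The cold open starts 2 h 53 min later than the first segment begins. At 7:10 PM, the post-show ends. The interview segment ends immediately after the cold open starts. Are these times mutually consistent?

The cold open starts at 11:17 AM + 173 min = 2:10 PM.
So the interview segment ends at 2:10 PM.
The interview segment starts at 2:10 PM − 62 min = 1:08 PM.
The post-show ends at 1:08 PM + 347 min = 6:55 PM.
But the post-show is also said to end at 7:10 PM — a 15-minute conflict.

No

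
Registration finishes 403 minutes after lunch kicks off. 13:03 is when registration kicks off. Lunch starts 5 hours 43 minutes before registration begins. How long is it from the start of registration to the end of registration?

an hour

Lunch starts at 13:03 − 343 min = 07:20.
Registration ends at 07:20 + 403 min = 14:03.
From 13:03 to 14:03 is an hour.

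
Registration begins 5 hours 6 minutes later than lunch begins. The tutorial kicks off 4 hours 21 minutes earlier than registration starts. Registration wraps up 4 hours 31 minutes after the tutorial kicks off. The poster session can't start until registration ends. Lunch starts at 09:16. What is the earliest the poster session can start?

14:32

Registration starts at 09:16 + 306 min = 14:22.
The tutorial starts at 14:22 − 261 min = 10:01.
Registration ends at 10:01 + 271 min = 14:32.
The poster session is bounded by registration, so the earliest it can start is 14:32.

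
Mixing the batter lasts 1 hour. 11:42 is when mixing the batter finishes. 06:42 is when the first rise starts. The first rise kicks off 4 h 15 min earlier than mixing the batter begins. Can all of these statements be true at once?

Mixing the batter starts at 11:42 − 60 min = 10:42.
The first rise starts at 10:42 − 255 min = 06:27.
But the first rise is also said to start at 06:42 — a 15-minute conflict.

No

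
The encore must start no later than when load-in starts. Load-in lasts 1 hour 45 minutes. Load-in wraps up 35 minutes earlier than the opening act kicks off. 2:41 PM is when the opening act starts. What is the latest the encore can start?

12:21 PM

Load-in ends at 2:41 PM − 35 min = 2:06 PM.
Load-in starts at 2:06 PM − 105 min = 12:21 PM.
The encore is bounded by load-in, so the latest it can start is 12:21 PM.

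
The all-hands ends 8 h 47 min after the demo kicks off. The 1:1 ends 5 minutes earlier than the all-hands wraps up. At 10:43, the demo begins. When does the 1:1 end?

19:25

The all-hands ends at 10:43 + 527 min = 19:30.
The 1:1 ends at 19:30 − 5 min = 19:25.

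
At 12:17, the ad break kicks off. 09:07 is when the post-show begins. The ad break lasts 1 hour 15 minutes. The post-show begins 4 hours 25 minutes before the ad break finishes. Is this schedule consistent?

Yes

The ad break ends at 12:17 + 75 min = 13:32.
The post-show starts at 13:32 − 265 min = 09:07.
That matches the stated 09:07, so the schedule is consistent.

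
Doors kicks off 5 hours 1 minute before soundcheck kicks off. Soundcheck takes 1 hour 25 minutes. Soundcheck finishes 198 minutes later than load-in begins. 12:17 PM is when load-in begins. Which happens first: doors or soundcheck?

doors

Soundcheck ends at 12:17 PM + 198 min = 3:35 PM.
Soundcheck starts at 3:35 PM − 85 min = 2:10 PM.
Doors starts at 2:10 PM − 301 min = 9:09 AM.
Doors starts at 9:09 AM and soundcheck starts at 2:10 PM, so doors is first.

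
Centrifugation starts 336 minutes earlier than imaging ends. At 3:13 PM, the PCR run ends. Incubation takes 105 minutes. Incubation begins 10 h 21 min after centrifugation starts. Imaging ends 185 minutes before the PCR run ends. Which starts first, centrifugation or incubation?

Imaging ends at 3:13 PM − 185 min = 12:08 PM.
Centrifugation starts at 12:08 PM − 336 min = 6:32 AM.
Incubation starts at 6:32 AM + 621 min = 4:53 PM.
Centrifugation starts at 6:32 AM and incubation starts at 4:53 PM, so centrifugation is first.

centrifugation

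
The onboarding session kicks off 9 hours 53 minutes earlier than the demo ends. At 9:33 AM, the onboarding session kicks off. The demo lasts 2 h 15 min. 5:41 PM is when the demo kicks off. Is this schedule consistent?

The demo ends at 5:41 PM + 135 min = 7:56 PM.
The onboarding session starts at 7:56 PM − 593 min = 10:03 AM.
But the onboarding session is also said to start at 9:33 AM — a 30-minute conflict.

No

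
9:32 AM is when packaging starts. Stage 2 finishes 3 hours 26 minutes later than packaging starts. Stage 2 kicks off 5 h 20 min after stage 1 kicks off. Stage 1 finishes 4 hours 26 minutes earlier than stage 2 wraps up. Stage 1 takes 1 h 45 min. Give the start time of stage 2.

12:07 PM

Stage 2 ends at 9:32 AM + 206 min = 12:58 PM.
Stage 1 ends at 12:58 PM − 266 min = 8:32 AM.
Stage 1 starts at 8:32 AM − 105 min = 6:47 AM.
Stage 2 starts at 6:47 AM + 320 min = 12:07 PM.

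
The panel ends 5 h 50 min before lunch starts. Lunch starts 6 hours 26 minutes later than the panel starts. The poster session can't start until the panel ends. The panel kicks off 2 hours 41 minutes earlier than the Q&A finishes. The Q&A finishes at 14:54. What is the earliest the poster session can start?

The panel starts at 14:54 − 161 min = 12:13.
Lunch starts at 12:13 + 386 min = 18:39.
The panel ends at 18:39 − 350 min = 12:49.
The poster session is bounded by the panel, so the earliest it can start is 12:49.

12:49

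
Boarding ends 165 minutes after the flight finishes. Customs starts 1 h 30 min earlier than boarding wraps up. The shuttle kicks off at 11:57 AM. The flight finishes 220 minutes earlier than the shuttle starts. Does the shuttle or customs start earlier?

customs

The flight ends at 11:57 AM − 220 min = 8:17 AM.
Boarding ends at 8:17 AM + 165 min = 11:02 AM.
Customs starts at 11:02 AM − 90 min = 9:32 AM.
The shuttle starts at 11:57 AM and customs starts at 9:32 AM, so customs is first.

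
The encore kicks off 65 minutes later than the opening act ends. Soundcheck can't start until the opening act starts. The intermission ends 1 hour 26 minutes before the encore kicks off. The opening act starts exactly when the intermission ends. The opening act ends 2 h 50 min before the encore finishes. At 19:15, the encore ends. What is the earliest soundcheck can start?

16:04

The opening act ends at 19:15 − 170 min = 16:25.
The encore starts at 16:25 + 65 min = 17:30.
The intermission ends at 17:30 − 86 min = 16:04.
So the opening act starts at 16:04.
Soundcheck is bounded by the opening act, so the earliest it can start is 16:04.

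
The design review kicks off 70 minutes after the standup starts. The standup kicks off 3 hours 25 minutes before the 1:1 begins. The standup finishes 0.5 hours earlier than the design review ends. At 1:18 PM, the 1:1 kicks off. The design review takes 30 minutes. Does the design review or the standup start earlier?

the standup

The standup starts at 1:18 PM − 205 min = 9:53 AM.
The design review starts at 9:53 AM + 70 min = 11:03 AM.
The design review starts at 11:03 AM and the standup starts at 9:53 AM, so the standup is first.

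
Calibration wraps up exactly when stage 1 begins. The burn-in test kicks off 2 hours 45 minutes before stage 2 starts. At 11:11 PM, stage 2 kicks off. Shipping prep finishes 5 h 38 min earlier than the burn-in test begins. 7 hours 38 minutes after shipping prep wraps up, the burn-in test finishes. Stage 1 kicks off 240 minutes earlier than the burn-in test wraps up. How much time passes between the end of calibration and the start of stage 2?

The burn-in test starts at 11:11 PM − 165 min = 8:26 PM.
Shipping prep ends at 8:26 PM − 338 min = 2:48 PM.
The burn-in test ends at 2:48 PM + 458 min = 10:26 PM.
Stage 1 starts at 10:26 PM − 240 min = 6:26 PM.
So calibration ends at 6:26 PM.
From 6:26 PM to 11:11 PM is 4 hours 45 minutes.

4 hours 45 minutes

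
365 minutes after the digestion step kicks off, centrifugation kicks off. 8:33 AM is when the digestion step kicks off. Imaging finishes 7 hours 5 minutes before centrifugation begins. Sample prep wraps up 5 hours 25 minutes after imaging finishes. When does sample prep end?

12:58 PM

Centrifugation starts at 8:33 AM + 365 min = 2:38 PM.
Imaging ends at 2:38 PM − 425 min = 7:33 AM.
Sample prep ends at 7:33 AM + 325 min = 12:58 PM.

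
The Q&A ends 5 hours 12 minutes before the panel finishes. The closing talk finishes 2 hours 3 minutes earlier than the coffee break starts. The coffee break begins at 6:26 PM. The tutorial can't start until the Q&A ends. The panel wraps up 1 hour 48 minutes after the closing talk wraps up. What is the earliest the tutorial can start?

12:59 PM

The closing talk ends at 6:26 PM − 123 min = 4:23 PM.
The panel ends at 4:23 PM + 108 min = 6:11 PM.
The Q&A ends at 6:11 PM − 312 min = 12:59 PM.
The tutorial is bounded by the Q&A, so the earliest it can start is 12:59 PM.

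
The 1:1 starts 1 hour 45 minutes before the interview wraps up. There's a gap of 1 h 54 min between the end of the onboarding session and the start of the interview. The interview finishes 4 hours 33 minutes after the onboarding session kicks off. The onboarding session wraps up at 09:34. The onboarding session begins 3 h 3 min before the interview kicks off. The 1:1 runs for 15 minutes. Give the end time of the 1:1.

The interview starts at 09:34 + 114 min = 11:28.
The onboarding session starts at 11:28 − 183 min = 08:25.
The interview ends at 08:25 + 273 min = 12:58.
The 1:1 starts at 12:58 − 105 min = 11:13.
The 1:1 ends at 11:13 + 15 min = 11:28.

11:28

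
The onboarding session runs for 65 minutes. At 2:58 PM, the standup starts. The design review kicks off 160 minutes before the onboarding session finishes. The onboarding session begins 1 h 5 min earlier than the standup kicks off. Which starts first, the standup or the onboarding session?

The onboarding session starts at 2:58 PM − 65 min = 1:53 PM.
The standup starts at 2:58 PM and the onboarding session starts at 1:53 PM, so the onboarding session is first.

the onboarding session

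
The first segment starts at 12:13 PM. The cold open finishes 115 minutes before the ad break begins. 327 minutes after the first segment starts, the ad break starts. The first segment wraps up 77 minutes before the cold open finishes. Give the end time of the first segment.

The ad break starts at 12:13 PM + 327 min = 5:40 PM.
The cold open ends at 5:40 PM − 115 min = 3:45 PM.
The first segment ends at 3:45 PM − 77 min = 2:28 PM.

2:28 PM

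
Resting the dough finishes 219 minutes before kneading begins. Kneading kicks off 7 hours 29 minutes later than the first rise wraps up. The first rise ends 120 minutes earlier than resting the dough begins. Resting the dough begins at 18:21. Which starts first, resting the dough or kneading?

The first rise ends at 18:21 − 120 min = 16:21.
Kneading starts at 16:21 + 449 min = 23:50.
Resting the dough starts at 18:21 and kneading starts at 23:50, so resting the dough is first.

resting the dough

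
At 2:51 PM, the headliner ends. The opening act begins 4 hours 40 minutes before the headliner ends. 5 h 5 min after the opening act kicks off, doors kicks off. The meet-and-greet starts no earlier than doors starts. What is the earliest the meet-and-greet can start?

3:16 PM

The opening act starts at 2:51 PM − 280 min = 10:11 AM.
Doors starts at 10:11 AM + 305 min = 3:16 PM.
The meet-and-greet is bounded by doors, so the earliest it can start is 3:16 PM.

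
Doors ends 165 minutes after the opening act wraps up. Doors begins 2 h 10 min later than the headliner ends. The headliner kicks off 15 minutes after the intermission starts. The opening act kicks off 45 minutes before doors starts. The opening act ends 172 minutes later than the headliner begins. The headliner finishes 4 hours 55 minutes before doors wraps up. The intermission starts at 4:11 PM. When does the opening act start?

The headliner starts at 4:11 PM + 15 min = 4:26 PM.
The opening act ends at 4:26 PM + 172 min = 7:18 PM.
Doors ends at 7:18 PM + 165 min = 10:03 PM.
The headliner ends at 10:03 PM − 295 min = 5:08 PM.
Doors starts at 5:08 PM + 130 min = 7:18 PM.
The opening act starts at 7:18 PM − 45 min = 6:33 PM.

6:33 PM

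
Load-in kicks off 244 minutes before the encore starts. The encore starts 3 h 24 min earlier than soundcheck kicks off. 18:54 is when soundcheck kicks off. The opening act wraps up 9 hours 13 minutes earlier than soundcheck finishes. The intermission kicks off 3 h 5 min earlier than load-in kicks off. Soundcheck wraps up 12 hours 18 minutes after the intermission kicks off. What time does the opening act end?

The encore starts at 18:54 − 204 min = 15:30.
Load-in starts at 15:30 − 244 min = 11:26.
The intermission starts at 11:26 − 185 min = 08:21.
Soundcheck ends at 08:21 + 738 min = 20:39.
The opening act ends at 20:39 − 553 min = 11:26.

11:26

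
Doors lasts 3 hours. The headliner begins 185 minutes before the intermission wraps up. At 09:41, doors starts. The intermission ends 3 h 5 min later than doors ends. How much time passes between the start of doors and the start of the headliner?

Doors ends at 09:41 + 180 min = 12:41.
The intermission ends at 12:41 + 185 min = 15:46.
The headliner starts at 15:46 − 185 min = 12:41.
From 09:41 to 12:41 is 180 minutes.

180 minutes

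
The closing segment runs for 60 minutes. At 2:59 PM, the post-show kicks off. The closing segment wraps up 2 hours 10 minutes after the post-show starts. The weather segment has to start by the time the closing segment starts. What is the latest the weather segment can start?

4:09 PM

The closing segment ends at 2:59 PM + 130 min = 5:09 PM.
The closing segment starts at 5:09 PM − 60 min = 4:09 PM.
The weather segment is bounded by the closing segment, so the latest it can start is 4:09 PM.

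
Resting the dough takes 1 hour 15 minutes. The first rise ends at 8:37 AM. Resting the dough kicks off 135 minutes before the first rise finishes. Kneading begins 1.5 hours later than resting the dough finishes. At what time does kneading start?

9:07 AM

Resting the dough starts at 8:37 AM − 135 min = 6:22 AM.
Resting the dough ends at 6:22 AM + 75 min = 7:37 AM.
Kneading starts at 7:37 AM + 90 min = 9:07 AM.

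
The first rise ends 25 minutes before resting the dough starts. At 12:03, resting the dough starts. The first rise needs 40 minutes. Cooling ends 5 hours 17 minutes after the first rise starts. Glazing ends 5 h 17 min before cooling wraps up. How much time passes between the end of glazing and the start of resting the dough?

65 minutes

The first rise ends at 12:03 − 25 min = 11:38.
The first rise starts at 11:38 − 40 min = 10:58.
Cooling ends at 10:58 + 317 min = 16:15.
Glazing ends at 16:15 − 317 min = 10:58.
From 10:58 to 12:03 is 65 minutes.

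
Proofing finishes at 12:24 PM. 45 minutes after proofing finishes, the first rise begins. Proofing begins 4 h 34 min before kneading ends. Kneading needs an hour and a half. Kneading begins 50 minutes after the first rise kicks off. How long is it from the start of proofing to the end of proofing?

The first rise starts at 12:24 PM + 45 min = 1:09 PM.
Kneading starts at 1:09 PM + 50 min = 1:59 PM.
Kneading ends at 1:59 PM + 90 min = 3:29 PM.
Proofing starts at 3:29 PM − 274 min = 10:55 AM.
From 10:55 AM to 12:24 PM is 1 h 29 min.

1 h 29 min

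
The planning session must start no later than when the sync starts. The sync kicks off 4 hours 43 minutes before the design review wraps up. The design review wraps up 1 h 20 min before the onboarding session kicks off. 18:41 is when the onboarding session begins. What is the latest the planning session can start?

12:38

The design review ends at 18:41 − 80 min = 17:21.
The sync starts at 17:21 − 283 min = 12:38.
The planning session is bounded by the sync, so the latest it can start is 12:38.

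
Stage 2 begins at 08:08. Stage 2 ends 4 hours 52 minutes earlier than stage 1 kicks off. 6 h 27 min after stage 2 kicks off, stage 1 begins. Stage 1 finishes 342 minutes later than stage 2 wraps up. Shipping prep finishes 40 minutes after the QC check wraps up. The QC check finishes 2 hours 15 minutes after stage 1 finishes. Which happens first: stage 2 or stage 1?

Stage 1 starts at 08:08 + 387 min = 14:35.
Stage 2 starts at 08:08 and stage 1 starts at 14:35, so stage 2 is first.

stage 2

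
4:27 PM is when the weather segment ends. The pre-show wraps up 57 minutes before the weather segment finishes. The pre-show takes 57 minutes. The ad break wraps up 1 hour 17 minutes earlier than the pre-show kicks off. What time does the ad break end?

The pre-show ends at 4:27 PM − 57 min = 3:30 PM.
The pre-show starts at 3:30 PM − 57 min = 2:33 PM.
The ad break ends at 2:33 PM − 77 min = 1:16 PM.

1:16 PM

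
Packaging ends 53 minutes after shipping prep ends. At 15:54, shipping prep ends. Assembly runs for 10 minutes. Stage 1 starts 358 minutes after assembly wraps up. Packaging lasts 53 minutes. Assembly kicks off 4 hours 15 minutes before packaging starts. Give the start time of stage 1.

17:47

Packaging ends at 15:54 + 53 min = 16:47.
Packaging starts at 16:47 − 53 min = 15:54.
Assembly starts at 15:54 − 255 min = 11:39.
Assembly ends at 11:39 + 10 min = 11:49.
Stage 1 starts at 11:49 + 358 min = 17:47.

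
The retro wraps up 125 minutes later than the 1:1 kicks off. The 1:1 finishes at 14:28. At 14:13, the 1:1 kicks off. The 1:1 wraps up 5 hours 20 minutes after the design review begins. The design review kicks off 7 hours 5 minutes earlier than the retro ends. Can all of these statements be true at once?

No

The retro ends at 14:13 + 125 min = 16:18.
The design review starts at 16:18 − 425 min = 09:13.
The 1:1 ends at 09:13 + 320 min = 14:33.
But the 1:1 is also said to end at 14:28 — a 5-minute conflict.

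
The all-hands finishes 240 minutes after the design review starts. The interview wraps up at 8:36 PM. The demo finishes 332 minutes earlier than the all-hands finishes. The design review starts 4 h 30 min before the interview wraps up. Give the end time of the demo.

2:34 PM

The design review starts at 8:36 PM − 270 min = 4:06 PM.
The all-hands ends at 4:06 PM + 240 min = 8:06 PM.
The demo ends at 8:06 PM − 332 min = 2:34 PM.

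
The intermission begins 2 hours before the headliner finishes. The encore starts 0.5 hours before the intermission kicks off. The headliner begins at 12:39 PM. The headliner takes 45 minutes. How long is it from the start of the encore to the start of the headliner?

The headliner ends at 12:39 PM + 45 min = 1:24 PM.
The intermission starts at 1:24 PM − 120 min = 11:24 AM.
The encore starts at 11:24 AM − 30 min = 10:54 AM.
From 10:54 AM to 12:39 PM is 1 hour 45 minutes.

1 hour 45 minutes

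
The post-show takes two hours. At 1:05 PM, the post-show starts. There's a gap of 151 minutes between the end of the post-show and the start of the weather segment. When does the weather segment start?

5:36 PM

The post-show ends at 1:05 PM + 120 min = 3:05 PM.
The weather segment starts at 3:05 PM + 151 min = 5:36 PM.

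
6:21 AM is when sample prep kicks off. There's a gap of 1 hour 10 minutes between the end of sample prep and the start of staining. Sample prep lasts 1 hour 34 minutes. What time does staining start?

9:05 AM

Sample prep ends at 6:21 AM + 94 min = 7:55 AM.
Staining starts at 7:55 AM + 70 min = 9:05 AM.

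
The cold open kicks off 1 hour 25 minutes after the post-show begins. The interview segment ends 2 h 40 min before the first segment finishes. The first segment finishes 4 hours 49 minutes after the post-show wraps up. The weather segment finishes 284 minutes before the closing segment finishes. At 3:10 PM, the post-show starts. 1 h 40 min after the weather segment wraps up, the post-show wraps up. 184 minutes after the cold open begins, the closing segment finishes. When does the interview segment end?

6:44 PM

The cold open starts at 3:10 PM + 85 min = 4:35 PM.
The closing segment ends at 4:35 PM + 184 min = 7:39 PM.
The weather segment ends at 7:39 PM − 284 min = 2:55 PM.
The post-show ends at 2:55 PM + 100 min = 4:35 PM.
The first segment ends at 4:35 PM + 289 min = 9:24 PM.
The interview segment ends at 9:24 PM − 160 min = 6:44 PM.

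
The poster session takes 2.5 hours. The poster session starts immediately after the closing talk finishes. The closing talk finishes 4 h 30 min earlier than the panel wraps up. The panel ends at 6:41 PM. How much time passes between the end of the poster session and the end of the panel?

The closing talk ends at 6:41 PM − 270 min = 2:11 PM.
So the poster session starts at 2:11 PM.
The poster session ends at 2:11 PM + 150 min = 4:41 PM.
From 4:41 PM to 6:41 PM is two hours.

two hours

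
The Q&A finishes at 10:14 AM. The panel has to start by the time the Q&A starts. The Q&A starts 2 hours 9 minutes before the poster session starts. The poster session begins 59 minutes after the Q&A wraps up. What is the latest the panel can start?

9:04 AM

The poster session starts at 10:14 AM + 59 min = 11:13 AM.
The Q&A starts at 11:13 AM − 129 min = 9:04 AM.
The panel is bounded by the Q&A, so the latest it can start is 9:04 AM.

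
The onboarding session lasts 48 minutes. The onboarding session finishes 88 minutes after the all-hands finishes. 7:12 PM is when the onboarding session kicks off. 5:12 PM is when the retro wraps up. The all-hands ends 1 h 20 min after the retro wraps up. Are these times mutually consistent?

Yes

The all-hands ends at 5:12 PM + 80 min = 6:32 PM.
The onboarding session ends at 6:32 PM + 88 min = 8:00 PM.
The onboarding session starts at 8:00 PM − 48 min = 7:12 PM.
That matches the stated 7:12 PM, so the schedule is consistent.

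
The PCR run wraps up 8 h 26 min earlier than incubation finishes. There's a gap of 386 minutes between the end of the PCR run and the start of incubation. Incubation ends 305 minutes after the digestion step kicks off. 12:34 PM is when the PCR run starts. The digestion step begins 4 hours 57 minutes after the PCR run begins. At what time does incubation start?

The digestion step starts at 12:34 PM + 297 min = 5:31 PM.
Incubation ends at 5:31 PM + 305 min = 10:36 PM.
The PCR run ends at 10:36 PM − 506 min = 2:10 PM.
Incubation starts at 2:10 PM + 386 min = 8:36 PM.

8:36 PM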